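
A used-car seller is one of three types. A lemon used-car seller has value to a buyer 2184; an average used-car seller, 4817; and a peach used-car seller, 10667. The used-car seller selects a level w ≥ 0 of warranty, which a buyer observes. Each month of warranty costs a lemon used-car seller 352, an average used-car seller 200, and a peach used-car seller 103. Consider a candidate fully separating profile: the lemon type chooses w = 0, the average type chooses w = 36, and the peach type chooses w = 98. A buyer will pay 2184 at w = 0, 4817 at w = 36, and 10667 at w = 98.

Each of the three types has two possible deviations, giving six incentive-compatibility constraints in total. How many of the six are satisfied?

Average (own payoff 4817 − 200×36 = -2383): to w=0 gives 2184 → profitable ✗; to w=98 gives 10667 − 200×98 = -8933 → no gain ✓.
Lemon (own payoff 2184): to w=36 gives 4817 − 352×36 = -7855 → no gain ✓; to w=98 gives 10667 − 352×98 = -23829 → no gain ✓.
Peach (own payoff 10667 − 103×98 = 573): to w=0 gives 2184 → profitable ✗; to w=36 gives 4817 − 103×36 = 1109 → profitable ✗.
3 of the 6 constraints hold; not an equilibrium.

3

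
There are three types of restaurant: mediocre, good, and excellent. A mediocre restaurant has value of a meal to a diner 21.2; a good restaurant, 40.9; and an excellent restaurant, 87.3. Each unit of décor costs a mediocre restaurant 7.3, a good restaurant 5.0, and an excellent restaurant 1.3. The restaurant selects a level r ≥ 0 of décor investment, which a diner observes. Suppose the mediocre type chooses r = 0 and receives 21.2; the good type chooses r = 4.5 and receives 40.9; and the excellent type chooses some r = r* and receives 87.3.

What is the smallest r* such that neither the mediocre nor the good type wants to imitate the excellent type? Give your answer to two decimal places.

13.78

Mediocre type (on-path payoff 21.2) won't mimic when 21.2 ≥ 87.3 − 7.3·r*, i.e. r* ≥ 9.05.
Good type (on-path payoff 40.9 − 5.0×4.5 = 18.4) won't mimic when 18.4 ≥ 87.3 − 5.0·r*, i.e. r* ≥ 13.78.
Both must hold, so r* = max(9.05, 13.78) = 13.78. The good type's constraint binds.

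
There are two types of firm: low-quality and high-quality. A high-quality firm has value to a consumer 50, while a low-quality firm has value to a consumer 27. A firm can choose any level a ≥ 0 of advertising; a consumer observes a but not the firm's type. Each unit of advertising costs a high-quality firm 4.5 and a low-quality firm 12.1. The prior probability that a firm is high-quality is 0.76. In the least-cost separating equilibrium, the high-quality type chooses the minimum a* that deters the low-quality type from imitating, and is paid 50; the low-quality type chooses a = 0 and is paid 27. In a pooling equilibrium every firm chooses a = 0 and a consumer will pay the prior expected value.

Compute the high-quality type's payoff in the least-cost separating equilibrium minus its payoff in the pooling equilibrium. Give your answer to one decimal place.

Least-cost separating signal: a* solves 27 = 50 − 12.1·a*, so a* = (50 − 27)/12.1 ≈ 1.9008.
High-quality type's separating payoff: 50 − 4.5 × a* = 50 − 4.5 × (50 − 27)/12.1 = 50 − 103.5/12.1 ≈ 41.446.
Pooling payoff: 0.76 × 50 + 0.24 × 27 = 44.48.
Difference: 41.446 − 44.48 = -3.034, i.e. -3.0 to one decimal place.
The high-quality type would prefer the pooling outcome.

-3.0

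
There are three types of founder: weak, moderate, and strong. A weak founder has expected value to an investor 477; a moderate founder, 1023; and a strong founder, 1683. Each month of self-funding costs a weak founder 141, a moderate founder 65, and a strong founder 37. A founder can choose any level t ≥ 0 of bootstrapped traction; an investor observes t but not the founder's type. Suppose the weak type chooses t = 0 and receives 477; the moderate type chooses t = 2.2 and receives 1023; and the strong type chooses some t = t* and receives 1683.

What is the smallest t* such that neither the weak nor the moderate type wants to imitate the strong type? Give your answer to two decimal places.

Weak type (on-path payoff 477) won't mimic when 477 ≥ 1683 − 141·t*, i.e. t* ≥ 8.55.
Moderate type (on-path payoff 1023 − 65×2.2 = 880) won't mimic when 880 ≥ 1683 − 65·t*, i.e. t* ≥ 12.35.
Both must hold, so t* = max(8.55, 12.35) = 12.35. The moderate type's constraint binds.

12.35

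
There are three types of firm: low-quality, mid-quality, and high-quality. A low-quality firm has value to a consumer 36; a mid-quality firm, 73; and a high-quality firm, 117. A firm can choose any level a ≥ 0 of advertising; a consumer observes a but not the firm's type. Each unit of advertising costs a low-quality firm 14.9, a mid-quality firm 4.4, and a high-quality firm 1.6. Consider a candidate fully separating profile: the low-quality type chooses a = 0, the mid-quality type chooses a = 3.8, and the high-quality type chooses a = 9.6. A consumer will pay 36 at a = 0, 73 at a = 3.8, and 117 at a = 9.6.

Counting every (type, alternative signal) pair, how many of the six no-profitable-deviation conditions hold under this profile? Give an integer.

High-quality (own payoff 117 − 1.6×9.6 = 101.64): to a=0 gives 36 → no gain ✓; to a=3.8 gives 73 − 1.6×3.8 = 66.92 → no gain ✓.
Mid-quality (own payoff 73 − 4.4×3.8 = 56.28): to a=0 gives 36 → no gain ✓; to a=9.6 gives 117 − 4.4×9.6 = 74.76 → profitable ✗.
Low-quality (own payoff 36): to a=3.8 gives 73 − 14.9×3.8 = 16.38 → no gain ✓; to a=9.6 gives 117 − 14.9×9.6 = -26.04 → no gain ✓.
5 of the 6 constraints hold; not an equilibrium.

5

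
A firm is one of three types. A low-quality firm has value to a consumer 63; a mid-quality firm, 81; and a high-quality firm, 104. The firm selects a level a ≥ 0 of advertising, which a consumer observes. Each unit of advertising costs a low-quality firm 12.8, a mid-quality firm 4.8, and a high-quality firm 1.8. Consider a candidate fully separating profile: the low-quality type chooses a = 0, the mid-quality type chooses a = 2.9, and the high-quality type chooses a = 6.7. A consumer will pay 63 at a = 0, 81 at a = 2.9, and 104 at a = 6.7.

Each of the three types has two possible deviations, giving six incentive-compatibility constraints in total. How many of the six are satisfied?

Low-quality (own payoff 63): to a=2.9 gives 81 − 12.8×2.9 = 43.88 → no gain ✓; to a=6.7 gives 104 − 12.8×6.7 = 18.24 → no gain ✓.
Mid-quality (own payoff 81 − 4.8×2.9 = 67.08): to a=0 gives 63 → no gain ✓; to a=6.7 gives 104 − 4.8×6.7 = 71.84 → profitable ✗.
High-quality (own payoff 104 − 1.8×6.7 = 91.94): to a=0 gives 63 → no gain ✓; to a=2.9 gives 81 − 1.8×2.9 = 75.78 → no gain ✓.
5 of the 6 constraints hold; not an equilibrium.

5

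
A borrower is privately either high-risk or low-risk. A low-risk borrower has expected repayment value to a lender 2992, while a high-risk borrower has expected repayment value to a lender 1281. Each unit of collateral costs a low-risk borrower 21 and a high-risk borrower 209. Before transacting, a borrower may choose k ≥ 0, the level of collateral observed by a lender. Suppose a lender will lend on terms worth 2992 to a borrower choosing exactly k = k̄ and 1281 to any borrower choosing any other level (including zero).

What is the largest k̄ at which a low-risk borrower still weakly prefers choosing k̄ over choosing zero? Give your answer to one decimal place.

Choosing k̄ yields the low-risk type 2992 − 21·k̄; choosing zero yields 1281.
The low-risk type is indifferent at 2992 − 21·k̄ = 1281, i.e. k̄ = (2992 − 1281) / 21 ≈ 81.5.
For any k̄ above 81.5 the low-risk type would rather pool at zero, so separation collapses.

81.5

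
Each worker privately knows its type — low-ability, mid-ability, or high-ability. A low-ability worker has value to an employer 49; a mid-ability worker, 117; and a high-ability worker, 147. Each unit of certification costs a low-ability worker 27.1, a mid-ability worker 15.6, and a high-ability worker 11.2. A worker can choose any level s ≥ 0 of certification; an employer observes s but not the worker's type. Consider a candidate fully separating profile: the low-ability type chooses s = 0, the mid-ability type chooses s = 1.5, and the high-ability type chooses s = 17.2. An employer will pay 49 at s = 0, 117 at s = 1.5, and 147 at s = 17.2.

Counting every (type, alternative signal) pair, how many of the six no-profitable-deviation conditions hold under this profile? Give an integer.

High-ability (own payoff 147 − 11.2×17.2 = -45.64): to s=0 gives 49 → profitable ✗; to s=1.5 gives 117 − 11.2×1.5 = 100.2 → profitable ✗.
Low-ability (own payoff 49): to s=1.5 gives 117 − 27.1×1.5 = 76.35 → profitable ✗; to s=17.2 gives 147 − 27.1×17.2 = -319.12 → no gain ✓.
Mid-ability (own payoff 117 − 15.6×1.5 = 93.6): to s=0 gives 49 → no gain ✓; to s=17.2 gives 147 − 15.6×17.2 = -121.32 → no gain ✓.
3 of the 6 constraints hold; not an equilibrium.

3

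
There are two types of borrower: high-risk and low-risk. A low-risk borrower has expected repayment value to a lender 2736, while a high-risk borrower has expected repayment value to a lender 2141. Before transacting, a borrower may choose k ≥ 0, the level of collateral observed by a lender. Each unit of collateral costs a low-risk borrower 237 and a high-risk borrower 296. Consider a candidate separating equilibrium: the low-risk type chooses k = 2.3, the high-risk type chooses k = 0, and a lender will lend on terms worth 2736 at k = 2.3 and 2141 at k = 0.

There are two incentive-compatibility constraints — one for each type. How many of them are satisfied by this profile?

Low-risk type: signal → 2736 − 237 × 2.3 = 2190.9; deviate to 0 → 2141. IC holds (2190.9 ≥ 2141).
High-risk type: stay at 0 → 2141; mimic → 2736 − 296 × 2.3 = 2055.2. IC holds (2141 ≥ 2055.2).
2 of 2 constraints hold, so this is a separating equilibrium.

2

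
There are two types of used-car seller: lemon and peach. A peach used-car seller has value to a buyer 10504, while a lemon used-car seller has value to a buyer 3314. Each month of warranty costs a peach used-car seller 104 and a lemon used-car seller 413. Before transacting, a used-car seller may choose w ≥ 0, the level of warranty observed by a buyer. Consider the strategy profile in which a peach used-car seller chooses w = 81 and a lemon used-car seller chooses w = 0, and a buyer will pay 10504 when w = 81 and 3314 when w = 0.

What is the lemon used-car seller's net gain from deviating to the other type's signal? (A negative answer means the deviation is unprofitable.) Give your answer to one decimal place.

Playing w = 0 the lemon used-car seller receives 3314.
Deviating to w = 81 brings payment 10504 at cost 413 × 81 = 33453, netting -22949.
Gain from deviating: -22949 − 3314 = -26263.0.
The gain is negative, so the lemon type's incentive-compatibility constraint is satisfied.

-26263.0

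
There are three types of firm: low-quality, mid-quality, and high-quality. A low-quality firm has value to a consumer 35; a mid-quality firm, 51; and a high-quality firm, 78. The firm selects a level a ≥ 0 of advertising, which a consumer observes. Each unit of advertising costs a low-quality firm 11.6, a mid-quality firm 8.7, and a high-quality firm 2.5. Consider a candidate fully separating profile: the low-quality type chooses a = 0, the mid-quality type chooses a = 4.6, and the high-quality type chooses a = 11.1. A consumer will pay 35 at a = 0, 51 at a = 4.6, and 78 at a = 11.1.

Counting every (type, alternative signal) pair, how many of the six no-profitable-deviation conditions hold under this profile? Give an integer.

5

Low-quality (own payoff 35): to a=4.6 gives 51 − 11.6×4.6 = -2.36 → no gain ✓; to a=11.1 gives 78 − 11.6×11.1 = -50.76 → no gain ✓.
High-quality (own payoff 78 − 2.5×11.1 = 50.25): to a=0 gives 35 → no gain ✓; to a=4.6 gives 51 − 2.5×4.6 = 39.5 → no gain ✓.
Mid-quality (own payoff 51 − 8.7×4.6 = 10.98): to a=0 gives 35 → profitable ✗; to a=11.1 gives 78 − 8.7×11.1 = -18.57 → no gain ✓.
5 of the 6 constraints hold; not an equilibrium.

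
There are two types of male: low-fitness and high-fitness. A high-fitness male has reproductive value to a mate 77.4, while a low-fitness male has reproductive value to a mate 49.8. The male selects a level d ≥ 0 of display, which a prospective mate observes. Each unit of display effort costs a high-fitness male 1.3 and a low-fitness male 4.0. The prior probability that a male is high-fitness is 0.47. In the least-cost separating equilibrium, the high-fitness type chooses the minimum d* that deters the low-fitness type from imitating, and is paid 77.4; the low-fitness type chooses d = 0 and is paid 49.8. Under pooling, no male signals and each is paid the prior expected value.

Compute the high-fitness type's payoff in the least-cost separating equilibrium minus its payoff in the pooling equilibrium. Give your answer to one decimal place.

5.7

Least-cost separating signal: d* solves 49.8 = 77.4 − 4.0·d*, so d* = (77.4 − 49.8)/4.0 = 6.9.
High-fitness type's separating payoff: 77.4 − 1.3 × d* = 77.4 − 1.3 × (77.4 − 49.8)/4.0 = 77.4 − 35.88/4.0 = 68.43.
Pooling payoff: 0.47 × 77.4 + 0.53 × 49.8 = 62.772.
Difference: 68.43 − 62.772 = 5.658, i.e. 5.7 to one decimal place.
The high-fitness type prefers to separate.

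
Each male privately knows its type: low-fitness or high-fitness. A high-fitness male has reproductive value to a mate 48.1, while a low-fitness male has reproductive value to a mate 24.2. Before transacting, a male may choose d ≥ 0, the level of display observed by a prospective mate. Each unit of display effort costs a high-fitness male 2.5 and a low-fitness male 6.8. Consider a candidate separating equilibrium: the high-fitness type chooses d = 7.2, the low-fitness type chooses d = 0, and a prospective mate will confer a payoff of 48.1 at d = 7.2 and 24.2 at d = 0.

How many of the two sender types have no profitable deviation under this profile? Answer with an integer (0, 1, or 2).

High-fitness type: signal → 48.1 − 2.5 × 7.2 = 30.1; deviate to 0 → 24.2. IC holds (30.1 ≥ 24.2).
Low-fitness type: stay at 0 → 24.2; mimic → 48.1 − 6.8 × 7.2 = -0.86. IC holds (24.2 ≥ -0.86).
2 of 2 constraints hold, so this is a separating equilibrium.

2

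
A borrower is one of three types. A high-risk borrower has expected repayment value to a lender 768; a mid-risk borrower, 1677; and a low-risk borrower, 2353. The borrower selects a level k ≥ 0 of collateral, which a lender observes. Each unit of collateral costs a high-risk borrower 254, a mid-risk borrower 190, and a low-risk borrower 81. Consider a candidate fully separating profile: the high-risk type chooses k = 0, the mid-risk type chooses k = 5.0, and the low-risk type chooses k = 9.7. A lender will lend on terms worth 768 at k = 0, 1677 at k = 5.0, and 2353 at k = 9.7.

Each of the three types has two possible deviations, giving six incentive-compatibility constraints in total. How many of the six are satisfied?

5

Mid-risk (own payoff 1677 − 190×5.0 = 727): to k=0 gives 768 → profitable ✗; to k=9.7 gives 2353 − 190×9.7 = 510 → no gain ✓.
High-risk (own payoff 768): to k=5.0 gives 1677 − 254×5.0 = 407 → no gain ✓; to k=9.7 gives 2353 − 254×9.7 = -110.8 → no gain ✓.
Low-risk (own payoff 2353 − 81×9.7 = 1567.3): to k=0 gives 768 → no gain ✓; to k=5.0 gives 1677 − 81×5.0 = 1272 → no gain ✓.
5 of the 6 constraints hold; not an equilibrium.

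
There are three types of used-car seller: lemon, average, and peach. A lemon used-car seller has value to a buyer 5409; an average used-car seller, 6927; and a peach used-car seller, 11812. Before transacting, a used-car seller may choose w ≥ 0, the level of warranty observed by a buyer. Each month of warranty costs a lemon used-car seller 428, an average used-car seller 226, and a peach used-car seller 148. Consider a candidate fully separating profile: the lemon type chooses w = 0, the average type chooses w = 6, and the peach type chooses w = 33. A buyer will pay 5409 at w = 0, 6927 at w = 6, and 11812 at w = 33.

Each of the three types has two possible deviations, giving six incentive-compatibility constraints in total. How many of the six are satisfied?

Average (own payoff 6927 − 226×6 = 5571): to w=0 gives 5409 → no gain ✓; to w=33 gives 11812 − 226×33 = 4354 → no gain ✓.
Lemon (own payoff 5409): to w=6 gives 6927 − 428×6 = 4359 → no gain ✓; to w=33 gives 11812 − 428×33 = -2312 → no gain ✓.
Peach (own payoff 11812 − 148×33 = 6928): to w=0 gives 5409 → no gain ✓; to w=6 gives 6927 − 148×6 = 6039 → no gain ✓.
6 of the 6 constraints hold; this profile is a separating equilibrium.

6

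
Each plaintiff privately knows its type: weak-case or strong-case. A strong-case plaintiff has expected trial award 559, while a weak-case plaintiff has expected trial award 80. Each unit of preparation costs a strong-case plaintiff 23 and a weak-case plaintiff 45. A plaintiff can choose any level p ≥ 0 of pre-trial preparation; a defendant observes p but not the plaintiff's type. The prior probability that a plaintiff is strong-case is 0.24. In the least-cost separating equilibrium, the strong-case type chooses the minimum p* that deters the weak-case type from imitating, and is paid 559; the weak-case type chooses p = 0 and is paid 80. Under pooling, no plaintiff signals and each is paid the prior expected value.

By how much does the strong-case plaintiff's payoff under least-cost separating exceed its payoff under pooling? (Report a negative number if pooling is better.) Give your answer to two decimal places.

119.22

Least-cost separating signal: p* solves 80 = 559 − 45·p*, so p* = (559 − 80)/45 ≈ 10.6444.
Strong-case type's separating payoff: 559 − 23 × p* = 559 − 23 × (559 − 80)/45 = 559 − 11017/45 ≈ 314.1778.
Pooling payoff: 0.24 × 559 + 0.76 × 80 = 194.96.
Difference: 314.1778 − 194.96 = 119.2178, i.e. 119.22 to two decimal places.
The strong-case type prefers to separate.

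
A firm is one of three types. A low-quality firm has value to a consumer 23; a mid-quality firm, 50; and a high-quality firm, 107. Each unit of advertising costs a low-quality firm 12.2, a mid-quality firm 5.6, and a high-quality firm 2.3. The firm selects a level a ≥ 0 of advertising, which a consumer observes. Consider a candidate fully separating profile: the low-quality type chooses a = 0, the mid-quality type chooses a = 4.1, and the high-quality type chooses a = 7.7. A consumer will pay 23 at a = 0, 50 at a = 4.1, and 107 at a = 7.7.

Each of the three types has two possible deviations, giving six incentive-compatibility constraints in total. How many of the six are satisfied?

5

High-quality (own payoff 107 − 2.3×7.7 = 89.29): to a=0 gives 23 → no gain ✓; to a=4.1 gives 50 − 2.3×4.1 = 40.57 → no gain ✓.
Mid-quality (own payoff 50 − 5.6×4.1 = 27.04): to a=0 gives 23 → no gain ✓; to a=7.7 gives 107 − 5.6×7.7 = 63.88 → profitable ✗.
Low-quality (own payoff 23): to a=4.1 gives 50 − 12.2×4.1 = -0.02 → no gain ✓; to a=7.7 gives 107 − 12.2×7.7 = 13.06 → no gain ✓.
5 of the 6 constraints hold; not an equilibrium.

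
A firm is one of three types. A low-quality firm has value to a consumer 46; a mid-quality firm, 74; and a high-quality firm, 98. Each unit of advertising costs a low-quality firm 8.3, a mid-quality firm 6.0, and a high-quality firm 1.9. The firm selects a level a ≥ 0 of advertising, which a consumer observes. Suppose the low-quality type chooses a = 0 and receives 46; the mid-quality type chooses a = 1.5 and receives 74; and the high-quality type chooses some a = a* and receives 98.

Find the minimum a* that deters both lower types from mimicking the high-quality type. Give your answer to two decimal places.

6.27

Low-quality type (on-path payoff 46) won't mimic when 46 ≥ 98 − 8.3·a*, i.e. a* ≥ 6.27.
Mid-quality type (on-path payoff 74 − 6.0×1.5 = 65) won't mimic when 65 ≥ 98 − 6.0·a*, i.e. a* ≥ 5.50.
Both must hold, so a* = max(6.27, 5.50) = 6.27. The low-quality type's constraint binds.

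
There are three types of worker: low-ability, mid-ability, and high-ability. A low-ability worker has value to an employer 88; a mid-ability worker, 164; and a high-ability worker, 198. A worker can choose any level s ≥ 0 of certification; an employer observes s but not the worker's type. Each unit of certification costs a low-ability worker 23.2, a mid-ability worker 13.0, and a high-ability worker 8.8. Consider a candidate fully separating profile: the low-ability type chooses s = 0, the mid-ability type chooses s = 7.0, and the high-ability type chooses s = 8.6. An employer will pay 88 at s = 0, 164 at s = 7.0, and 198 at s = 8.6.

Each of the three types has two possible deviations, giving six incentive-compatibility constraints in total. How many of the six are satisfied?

4

High-ability (own payoff 198 − 8.8×8.6 = 122.32): to s=0 gives 88 → no gain ✓; to s=7.0 gives 164 − 8.8×7.0 = 102.4 → no gain ✓.
Mid-ability (own payoff 164 − 13.0×7.0 = 73): to s=0 gives 88 → profitable ✗; to s=8.6 gives 198 − 13.0×8.6 = 86.2 → profitable ✗.
Low-ability (own payoff 88): to s=7.0 gives 164 − 23.2×7.0 = 1.6 → no gain ✓; to s=8.6 gives 198 − 23.2×8.6 = -1.52 → no gain ✓.
4 of the 6 constraints hold; not an equilibrium.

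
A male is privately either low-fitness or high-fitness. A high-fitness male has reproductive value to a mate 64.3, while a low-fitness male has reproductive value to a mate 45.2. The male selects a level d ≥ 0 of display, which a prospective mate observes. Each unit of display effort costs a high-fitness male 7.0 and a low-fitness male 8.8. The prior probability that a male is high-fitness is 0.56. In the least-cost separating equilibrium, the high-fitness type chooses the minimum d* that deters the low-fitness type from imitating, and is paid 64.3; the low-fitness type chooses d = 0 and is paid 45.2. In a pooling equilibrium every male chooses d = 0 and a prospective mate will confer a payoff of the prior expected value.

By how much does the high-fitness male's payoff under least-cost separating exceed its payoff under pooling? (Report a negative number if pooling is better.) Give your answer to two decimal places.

-6.79

Least-cost separating signal: d* solves 45.2 = 64.3 − 8.8·d*, so d* = (64.3 − 45.2)/8.8 ≈ 2.1705.
High-fitness type's separating payoff: 64.3 − 7.0 × d* = 64.3 − 7.0 × (64.3 − 45.2)/8.8 = 64.3 − 133.7/8.8 ≈ 49.1068.
Pooling payoff: 0.56 × 64.3 + 0.44 × 45.2 = 55.896.
Difference: 49.1068 − 55.896 = -6.7892, i.e. -6.79 to two decimal places.
The high-fitness type would prefer the pooling outcome.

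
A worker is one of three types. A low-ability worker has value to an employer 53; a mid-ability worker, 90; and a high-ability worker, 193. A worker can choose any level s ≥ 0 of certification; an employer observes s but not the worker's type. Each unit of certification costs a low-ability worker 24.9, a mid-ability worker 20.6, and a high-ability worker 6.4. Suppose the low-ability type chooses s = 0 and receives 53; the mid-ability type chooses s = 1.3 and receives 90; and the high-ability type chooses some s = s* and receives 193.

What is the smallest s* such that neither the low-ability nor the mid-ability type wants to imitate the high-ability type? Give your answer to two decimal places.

Low-ability type (on-path payoff 53) won't mimic when 53 ≥ 193 − 24.9·s*, i.e. s* ≥ 5.62.
Mid-ability type (on-path payoff 90 − 20.6×1.3 = 63.22) won't mimic when 63.22 ≥ 193 − 20.6·s*, i.e. s* ≥ 6.30.
Both must hold, so s* = max(5.62, 6.30) = 6.30. The mid-ability type's constraint binds.

6.30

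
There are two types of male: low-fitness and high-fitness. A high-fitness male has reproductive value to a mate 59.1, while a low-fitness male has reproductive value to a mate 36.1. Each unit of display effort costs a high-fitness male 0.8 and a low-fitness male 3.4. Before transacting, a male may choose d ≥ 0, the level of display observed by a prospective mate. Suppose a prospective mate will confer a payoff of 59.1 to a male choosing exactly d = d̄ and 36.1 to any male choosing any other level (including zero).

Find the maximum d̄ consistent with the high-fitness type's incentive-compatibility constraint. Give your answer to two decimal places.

Choosing d̄ yields the high-fitness type 59.1 − 0.8·d̄; choosing zero yields 36.1.
The high-fitness type is indifferent at 59.1 − 0.8·d̄ = 36.1, i.e. d̄ = (59.1 − 36.1) / 0.8 = 28.75.
For any d̄ above 28.75 the high-fitness type would rather pool at zero, so separation collapses.

28.75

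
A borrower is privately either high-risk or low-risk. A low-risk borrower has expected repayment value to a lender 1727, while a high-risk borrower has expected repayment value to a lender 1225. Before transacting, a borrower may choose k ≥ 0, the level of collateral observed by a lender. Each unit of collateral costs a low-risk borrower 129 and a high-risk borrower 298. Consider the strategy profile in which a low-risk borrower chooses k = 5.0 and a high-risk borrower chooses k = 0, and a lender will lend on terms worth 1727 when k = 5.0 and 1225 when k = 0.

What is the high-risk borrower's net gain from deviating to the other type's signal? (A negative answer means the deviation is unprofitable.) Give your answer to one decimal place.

Playing k = 0 the high-risk borrower receives 1225.
Deviating to k = 5.0 brings payment 1727 at cost 298 × 5.0 = 1490, netting 237.
Gain from deviating: 237 − 1225 = -988.0.
The gain is negative, so the high-risk type's incentive-compatibility constraint is satisfied.

-988.0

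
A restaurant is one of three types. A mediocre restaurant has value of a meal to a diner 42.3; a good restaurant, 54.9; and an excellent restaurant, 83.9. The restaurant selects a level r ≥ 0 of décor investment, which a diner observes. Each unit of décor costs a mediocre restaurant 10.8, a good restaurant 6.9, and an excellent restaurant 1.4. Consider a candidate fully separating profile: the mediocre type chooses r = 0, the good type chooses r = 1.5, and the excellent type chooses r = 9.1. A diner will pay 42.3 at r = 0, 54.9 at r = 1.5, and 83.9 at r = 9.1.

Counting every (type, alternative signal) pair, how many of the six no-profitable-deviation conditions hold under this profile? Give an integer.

6

Good (own payoff 54.9 − 6.9×1.5 = 44.55): to r=0 gives 42.3 → no gain ✓; to r=9.1 gives 83.9 − 6.9×9.1 = 21.11 → no gain ✓.
Excellent (own payoff 83.9 − 1.4×9.1 = 71.16): to r=0 gives 42.3 → no gain ✓; to r=1.5 gives 54.9 − 1.4×1.5 = 52.8 → no gain ✓.
Mediocre (own payoff 42.3): to r=1.5 gives 54.9 − 10.8×1.5 = 38.7 → no gain ✓; to r=9.1 gives 83.9 − 10.8×9.1 = -14.38 → no gain ✓.
6 of the 6 constraints hold; this profile is a separating equilibrium.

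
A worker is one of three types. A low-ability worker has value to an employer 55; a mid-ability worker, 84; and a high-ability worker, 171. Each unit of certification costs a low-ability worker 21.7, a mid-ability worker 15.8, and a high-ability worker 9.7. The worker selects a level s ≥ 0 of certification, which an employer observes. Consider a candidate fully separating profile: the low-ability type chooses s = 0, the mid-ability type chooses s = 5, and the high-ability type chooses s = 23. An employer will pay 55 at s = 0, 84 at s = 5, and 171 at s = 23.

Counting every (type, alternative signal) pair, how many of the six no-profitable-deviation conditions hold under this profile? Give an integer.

3

Mid-ability (own payoff 84 − 15.8×5 = 5): to s=0 gives 55 → profitable ✗; to s=23 gives 171 − 15.8×23 = -192.4 → no gain ✓.
High-ability (own payoff 171 − 9.7×23 = -52.1): to s=0 gives 55 → profitable ✗; to s=5 gives 84 − 9.7×5 = 35.5 → profitable ✗.
Low-ability (own payoff 55): to s=5 gives 84 − 21.7×5 = -24.5 → no gain ✓; to s=23 gives 171 − 21.7×23 = -328.1 → no gain ✓.
3 of the 6 constraints hold; not an equilibrium.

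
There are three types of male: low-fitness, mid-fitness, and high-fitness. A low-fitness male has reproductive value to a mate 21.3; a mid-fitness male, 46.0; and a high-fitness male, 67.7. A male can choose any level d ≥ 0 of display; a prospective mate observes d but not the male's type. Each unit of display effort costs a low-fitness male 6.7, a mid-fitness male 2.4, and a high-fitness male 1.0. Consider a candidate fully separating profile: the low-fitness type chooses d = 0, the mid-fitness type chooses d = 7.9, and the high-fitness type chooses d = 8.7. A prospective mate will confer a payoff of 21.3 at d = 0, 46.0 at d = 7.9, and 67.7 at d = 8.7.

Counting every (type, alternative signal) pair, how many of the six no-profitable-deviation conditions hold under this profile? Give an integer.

5

Mid-fitness (own payoff 46.0 − 2.4×7.9 = 27.04): to d=0 gives 21.3 → no gain ✓; to d=8.7 gives 67.7 − 2.4×8.7 = 46.82 → profitable ✗.
Low-fitness (own payoff 21.3): to d=7.9 gives 46.0 − 6.7×7.9 = -6.93 → no gain ✓; to d=8.7 gives 67.7 − 6.7×8.7 = 9.41 → no gain ✓.
High-fitness (own payoff 67.7 − 1.0×8.7 = 59): to d=0 gives 21.3 → no gain ✓; to d=7.9 gives 46.0 − 1.0×7.9 = 38.1 → no gain ✓.
5 of the 6 constraints hold; not an equilibrium.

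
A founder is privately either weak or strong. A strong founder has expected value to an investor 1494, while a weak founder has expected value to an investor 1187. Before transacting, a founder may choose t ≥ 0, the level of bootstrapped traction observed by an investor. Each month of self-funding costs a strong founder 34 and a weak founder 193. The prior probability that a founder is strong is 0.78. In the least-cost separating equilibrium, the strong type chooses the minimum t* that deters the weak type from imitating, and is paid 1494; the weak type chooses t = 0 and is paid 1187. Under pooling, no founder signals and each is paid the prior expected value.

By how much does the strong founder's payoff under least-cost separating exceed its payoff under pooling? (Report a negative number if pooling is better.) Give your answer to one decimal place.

13.5

Least-cost separating signal: t* solves 1187 = 1494 − 193·t*, so t* = (1494 − 1187)/193 ≈ 1.5907.
Strong type's separating payoff: 1494 − 34 × t* = 1494 − 34 × (1494 − 1187)/193 = 1494 − 10438/193 ≈ 1439.917.
Pooling payoff: 0.78 × 1494 + 0.22 × 1187 = 1426.46.
Difference: 1439.917 − 1426.46 = 13.457, i.e. 13.5 to one decimal place.
The strong type prefers to separate.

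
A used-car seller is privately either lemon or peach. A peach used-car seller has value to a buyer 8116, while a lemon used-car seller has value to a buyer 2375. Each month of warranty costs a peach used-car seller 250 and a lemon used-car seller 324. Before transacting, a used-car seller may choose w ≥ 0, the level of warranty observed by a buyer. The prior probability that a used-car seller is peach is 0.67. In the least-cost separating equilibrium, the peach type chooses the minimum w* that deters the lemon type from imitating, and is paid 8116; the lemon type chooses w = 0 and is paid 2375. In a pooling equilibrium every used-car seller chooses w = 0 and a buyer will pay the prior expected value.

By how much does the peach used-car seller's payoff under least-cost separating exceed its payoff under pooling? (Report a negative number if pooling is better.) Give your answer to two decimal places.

Least-cost separating signal: w* solves 2375 = 8116 − 324·w*, so w* = (8116 − 2375)/324 ≈ 17.7191.
Peach type's separating payoff: 8116 − 250 × w* = 8116 − 250 × (8116 − 2375)/324 = 8116 − 1435250/324 ≈ 3686.2160.
Pooling payoff: 0.67 × 8116 + 0.33 × 2375 = 6221.47.
Difference: 3686.2160 − 6221.47 = -2535.254, i.e. -2535.25 to two decimal places.
The peach type would prefer the pooling outcome.

-2535.25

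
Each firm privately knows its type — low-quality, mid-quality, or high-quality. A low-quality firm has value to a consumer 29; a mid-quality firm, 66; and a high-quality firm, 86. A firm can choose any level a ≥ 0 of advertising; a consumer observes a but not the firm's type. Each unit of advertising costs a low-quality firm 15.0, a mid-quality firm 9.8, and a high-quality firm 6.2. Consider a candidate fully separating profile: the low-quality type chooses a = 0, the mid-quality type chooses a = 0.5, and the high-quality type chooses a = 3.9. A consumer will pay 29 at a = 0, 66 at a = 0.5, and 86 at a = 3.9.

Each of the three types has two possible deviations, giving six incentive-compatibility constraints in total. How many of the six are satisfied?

4

Mid-quality (own payoff 66 − 9.8×0.5 = 61.1): to a=0 gives 29 → no gain ✓; to a=3.9 gives 86 − 9.8×3.9 = 47.78 → no gain ✓.
Low-quality (own payoff 29): to a=0.5 gives 66 − 15.0×0.5 = 58.5 → profitable ✗; to a=3.9 gives 86 − 15.0×3.9 = 27.5 → no gain ✓.
High-quality (own payoff 86 − 6.2×3.9 = 61.82): to a=0 gives 29 → no gain ✓; to a=0.5 gives 66 − 6.2×0.5 = 62.9 → profitable ✗.
4 of the 6 constraints hold; not an equilibrium.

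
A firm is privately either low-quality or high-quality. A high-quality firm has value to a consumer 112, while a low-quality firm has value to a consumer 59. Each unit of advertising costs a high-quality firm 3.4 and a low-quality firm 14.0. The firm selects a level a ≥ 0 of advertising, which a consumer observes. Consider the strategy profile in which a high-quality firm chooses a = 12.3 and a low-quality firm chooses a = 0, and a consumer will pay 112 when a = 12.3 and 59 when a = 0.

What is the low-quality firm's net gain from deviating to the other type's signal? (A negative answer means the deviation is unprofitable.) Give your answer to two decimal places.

-119.20

Playing a = 0 the low-quality firm receives 59.
Deviating to a = 12.3 brings payment 112 at cost 14.0 × 12.3 = 172.2, netting -60.2.
Gain from deviating: -60.2 − 59 = -119.20.
The gain is negative, so the low-quality type's incentive-compatibility constraint is satisfied.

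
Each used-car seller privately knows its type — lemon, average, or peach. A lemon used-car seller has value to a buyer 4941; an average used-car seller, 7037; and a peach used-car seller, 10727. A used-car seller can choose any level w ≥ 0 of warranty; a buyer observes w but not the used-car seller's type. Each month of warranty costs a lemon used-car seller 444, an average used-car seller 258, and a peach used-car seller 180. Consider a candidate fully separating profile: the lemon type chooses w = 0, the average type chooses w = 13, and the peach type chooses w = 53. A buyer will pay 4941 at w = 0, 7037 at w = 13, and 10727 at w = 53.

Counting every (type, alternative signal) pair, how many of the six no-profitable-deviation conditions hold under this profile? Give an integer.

Peach (own payoff 10727 − 180×53 = 1187): to w=0 gives 4941 → profitable ✗; to w=13 gives 7037 − 180×13 = 4697 → profitable ✗.
Average (own payoff 7037 − 258×13 = 3683): to w=0 gives 4941 → profitable ✗; to w=53 gives 10727 − 258×53 = -2947 → no gain ✓.
Lemon (own payoff 4941): to w=13 gives 7037 − 444×13 = 1265 → no gain ✓; to w=53 gives 10727 − 444×53 = -12805 → no gain ✓.
3 of the 6 constraints hold; not an equilibrium.

3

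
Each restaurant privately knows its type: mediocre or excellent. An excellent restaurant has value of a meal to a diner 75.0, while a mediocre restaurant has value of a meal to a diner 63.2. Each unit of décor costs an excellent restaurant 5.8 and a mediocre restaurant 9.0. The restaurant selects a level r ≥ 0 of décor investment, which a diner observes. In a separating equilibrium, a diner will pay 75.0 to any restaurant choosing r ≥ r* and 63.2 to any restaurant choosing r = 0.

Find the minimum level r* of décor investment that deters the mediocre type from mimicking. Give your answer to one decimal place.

A mediocre restaurant choosing r = 0 receives 63.2.
Imitating at r* instead would pay 75.0 at cost 9.0·r*, netting 75.0 − 9.0·r*.
Indifference: 63.2 = 75.0 − 9.0·r*, so r* = (75.0 − 63.2) / 9.0 ≈ 1.3.
At r* the mediocre type's incentive constraint just binds; the excellent type strictly prefers r* since its per-unit cost is lower.

1.3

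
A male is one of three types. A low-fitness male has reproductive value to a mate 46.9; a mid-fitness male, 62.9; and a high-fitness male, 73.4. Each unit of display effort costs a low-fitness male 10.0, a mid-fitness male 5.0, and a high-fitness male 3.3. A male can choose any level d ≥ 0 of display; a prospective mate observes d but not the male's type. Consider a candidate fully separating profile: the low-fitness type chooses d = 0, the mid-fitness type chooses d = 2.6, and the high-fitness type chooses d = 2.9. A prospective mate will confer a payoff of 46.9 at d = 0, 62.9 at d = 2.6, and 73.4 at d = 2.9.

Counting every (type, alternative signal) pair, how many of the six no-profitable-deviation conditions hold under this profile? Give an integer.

5

Mid-fitness (own payoff 62.9 − 5.0×2.6 = 49.9): to d=0 gives 46.9 → no gain ✓; to d=2.9 gives 73.4 − 5.0×2.9 = 58.9 → profitable ✗.
High-fitness (own payoff 73.4 − 3.3×2.9 = 63.83): to d=0 gives 46.9 → no gain ✓; to d=2.6 gives 62.9 − 3.3×2.6 = 54.32 → no gain ✓.
Low-fitness (own payoff 46.9): to d=2.6 gives 62.9 − 10.0×2.6 = 36.9 → no gain ✓; to d=2.9 gives 73.4 − 10.0×2.9 = 44.4 → no gain ✓.
5 of the 6 constraints hold; not an equilibrium.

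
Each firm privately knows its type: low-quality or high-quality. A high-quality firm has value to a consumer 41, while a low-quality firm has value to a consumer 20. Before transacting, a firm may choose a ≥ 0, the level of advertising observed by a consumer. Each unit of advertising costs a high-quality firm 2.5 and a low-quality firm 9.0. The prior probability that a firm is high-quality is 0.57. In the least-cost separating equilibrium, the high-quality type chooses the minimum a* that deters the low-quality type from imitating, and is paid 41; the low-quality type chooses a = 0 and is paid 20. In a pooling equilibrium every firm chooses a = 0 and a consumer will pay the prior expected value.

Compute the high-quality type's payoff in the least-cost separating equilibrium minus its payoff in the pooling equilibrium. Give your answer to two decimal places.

3.20

Least-cost separating signal: a* solves 20 = 41 − 9.0·a*, so a* = (41 − 20)/9.0 ≈ 2.3333.
High-quality type's separating payoff: 41 − 2.5 × a* = 41 − 2.5 × (41 − 20)/9.0 = 41 − 52.5/9.0 ≈ 35.1667.
Pooling payoff: 0.57 × 41 + 0.43 × 20 = 31.97.
Difference: 35.1667 − 31.97 = 3.1967, i.e. 3.20 to two decimal places.
The high-quality type prefers to separate.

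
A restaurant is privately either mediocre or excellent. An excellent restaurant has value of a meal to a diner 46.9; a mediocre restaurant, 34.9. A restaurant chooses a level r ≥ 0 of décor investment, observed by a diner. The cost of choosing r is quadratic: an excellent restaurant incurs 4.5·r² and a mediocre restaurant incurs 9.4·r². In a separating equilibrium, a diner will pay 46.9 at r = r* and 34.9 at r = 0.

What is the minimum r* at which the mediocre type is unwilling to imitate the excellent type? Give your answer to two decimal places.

1.13

The mediocre type at r = 0 receives 34.9; imitating at r* yields 46.9 − 9.4·r*².
Indifference: 34.9 = 46.9 − 9.4·r*², so r*² = (46.9 − 34.9) / 9.4 ≈ 1.2766.
r* = √1.2766 ≈ 1.13.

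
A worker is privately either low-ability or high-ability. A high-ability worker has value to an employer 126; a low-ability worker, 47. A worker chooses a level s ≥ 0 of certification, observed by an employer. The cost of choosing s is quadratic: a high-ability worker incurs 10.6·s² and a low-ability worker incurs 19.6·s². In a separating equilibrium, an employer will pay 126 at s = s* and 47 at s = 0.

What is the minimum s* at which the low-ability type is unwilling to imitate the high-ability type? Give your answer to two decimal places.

2.01

The low-ability type at s = 0 receives 47; imitating at s* yields 126 − 19.6·s*².
Indifference: 47 = 126 − 19.6·s*², so s*² = (126 − 47) / 19.6 ≈ 4.0306.
s* = √4.0306 ≈ 2.01.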